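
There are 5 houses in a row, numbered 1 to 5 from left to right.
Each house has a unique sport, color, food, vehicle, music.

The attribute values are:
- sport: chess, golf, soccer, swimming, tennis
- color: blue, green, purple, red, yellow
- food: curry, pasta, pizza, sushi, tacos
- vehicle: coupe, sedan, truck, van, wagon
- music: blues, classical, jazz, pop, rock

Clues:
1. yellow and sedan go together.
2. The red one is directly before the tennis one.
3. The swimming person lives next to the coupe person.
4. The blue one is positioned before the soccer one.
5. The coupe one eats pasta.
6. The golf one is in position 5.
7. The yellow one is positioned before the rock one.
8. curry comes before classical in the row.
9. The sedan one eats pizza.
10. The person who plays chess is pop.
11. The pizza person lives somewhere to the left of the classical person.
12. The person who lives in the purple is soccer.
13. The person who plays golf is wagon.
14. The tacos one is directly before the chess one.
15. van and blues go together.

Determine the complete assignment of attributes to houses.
Solution:

House | Sport | Color | Food | Vehicle | Music
----------------------------------------------
  1   | swimming | blue | tacos | van | blues
  2   | chess | red | pasta | coupe | pop
  3   | tennis | yellow | pizza | sedan | jazz
  4   | soccer | purple | curry | truck | rock
  5   | golf | green | sushi | wagon | classical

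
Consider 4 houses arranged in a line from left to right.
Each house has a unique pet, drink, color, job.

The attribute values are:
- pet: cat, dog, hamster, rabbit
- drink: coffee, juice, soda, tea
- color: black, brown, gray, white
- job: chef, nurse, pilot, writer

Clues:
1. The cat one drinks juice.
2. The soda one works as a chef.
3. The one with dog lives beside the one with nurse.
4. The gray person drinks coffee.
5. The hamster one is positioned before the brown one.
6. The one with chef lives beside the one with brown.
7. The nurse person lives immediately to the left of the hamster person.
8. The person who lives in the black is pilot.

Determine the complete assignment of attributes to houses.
Solution:

House | Pet | Drink | Color | Job
---------------------------------
  1   | dog | tea | black | pilot
  2   | rabbit | coffee | gray | nurse
  3   | hamster | soda | white | chef
  4   | cat | juice | brown | writer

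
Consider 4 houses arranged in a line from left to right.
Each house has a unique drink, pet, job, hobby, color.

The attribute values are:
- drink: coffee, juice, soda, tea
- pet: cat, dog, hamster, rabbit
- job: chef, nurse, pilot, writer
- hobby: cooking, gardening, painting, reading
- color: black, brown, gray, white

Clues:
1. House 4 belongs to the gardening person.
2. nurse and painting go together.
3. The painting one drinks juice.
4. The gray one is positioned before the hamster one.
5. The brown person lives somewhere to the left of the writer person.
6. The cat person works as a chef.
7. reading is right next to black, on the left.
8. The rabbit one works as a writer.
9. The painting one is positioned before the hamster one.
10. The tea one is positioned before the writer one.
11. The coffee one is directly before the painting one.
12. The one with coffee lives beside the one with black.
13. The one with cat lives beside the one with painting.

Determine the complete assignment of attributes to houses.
Solution:

House | Drink | Pet | Job | Hobby | Color
-----------------------------------------
  1   | coffee | cat | chef | reading | gray
  2   | juice | dog | nurse | painting | black
  3   | tea | hamster | pilot | cooking | brown
  4   | soda | rabbit | writer | gardening | white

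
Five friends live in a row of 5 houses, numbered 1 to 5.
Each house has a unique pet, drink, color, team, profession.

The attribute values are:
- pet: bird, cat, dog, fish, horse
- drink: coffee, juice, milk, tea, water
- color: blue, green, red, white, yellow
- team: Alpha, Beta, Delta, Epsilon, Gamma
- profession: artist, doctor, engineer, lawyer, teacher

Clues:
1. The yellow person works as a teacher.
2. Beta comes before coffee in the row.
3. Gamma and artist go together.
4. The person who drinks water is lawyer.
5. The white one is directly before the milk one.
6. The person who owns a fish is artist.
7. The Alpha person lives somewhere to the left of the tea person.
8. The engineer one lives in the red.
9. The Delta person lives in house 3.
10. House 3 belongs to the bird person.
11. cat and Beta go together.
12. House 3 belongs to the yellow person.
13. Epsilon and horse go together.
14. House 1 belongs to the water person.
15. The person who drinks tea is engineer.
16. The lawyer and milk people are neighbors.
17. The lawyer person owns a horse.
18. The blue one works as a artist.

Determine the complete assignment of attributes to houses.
Solution:

House | Pet | Drink | Color | Team | Profession
-----------------------------------------------
  1   | horse | water | white | Epsilon | lawyer
  2   | dog | milk | green | Alpha | doctor
  3   | bird | juice | yellow | Delta | teacher
  4   | cat | tea | red | Beta | engineer
  5   | fish | coffee | blue | Gamma | artist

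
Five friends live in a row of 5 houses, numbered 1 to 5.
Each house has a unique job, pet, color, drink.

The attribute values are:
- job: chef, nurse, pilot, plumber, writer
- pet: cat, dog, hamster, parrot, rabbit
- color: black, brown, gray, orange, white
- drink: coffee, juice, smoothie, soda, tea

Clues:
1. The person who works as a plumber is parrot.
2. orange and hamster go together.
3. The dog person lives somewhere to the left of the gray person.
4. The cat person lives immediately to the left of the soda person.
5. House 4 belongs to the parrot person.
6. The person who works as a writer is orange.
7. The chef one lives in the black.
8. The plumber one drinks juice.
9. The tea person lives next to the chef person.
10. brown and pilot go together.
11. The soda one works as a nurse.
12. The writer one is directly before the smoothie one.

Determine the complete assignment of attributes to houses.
Solution:

House | Job | Pet | Color | Drink
---------------------------------
  1   | writer | hamster | orange | tea
  2   | chef | cat | black | smoothie
  3   | nurse | dog | white | soda
  4   | plumber | parrot | gray | juice
  5   | pilot | rabbit | brown | coffee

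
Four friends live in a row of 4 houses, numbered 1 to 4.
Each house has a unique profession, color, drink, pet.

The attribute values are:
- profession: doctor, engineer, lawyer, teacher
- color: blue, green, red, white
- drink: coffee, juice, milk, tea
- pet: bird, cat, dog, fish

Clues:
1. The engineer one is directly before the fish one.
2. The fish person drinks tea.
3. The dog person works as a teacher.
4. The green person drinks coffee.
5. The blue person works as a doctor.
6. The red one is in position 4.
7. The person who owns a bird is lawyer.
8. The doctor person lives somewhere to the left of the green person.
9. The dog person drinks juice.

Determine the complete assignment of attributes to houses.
Solution:

House | Profession | Color | Drink | Pet
----------------------------------------
  1   | engineer | white | milk | cat
  2   | doctor | blue | tea | fish
  3   | lawyer | green | coffee | bird
  4   | teacher | red | juice | dog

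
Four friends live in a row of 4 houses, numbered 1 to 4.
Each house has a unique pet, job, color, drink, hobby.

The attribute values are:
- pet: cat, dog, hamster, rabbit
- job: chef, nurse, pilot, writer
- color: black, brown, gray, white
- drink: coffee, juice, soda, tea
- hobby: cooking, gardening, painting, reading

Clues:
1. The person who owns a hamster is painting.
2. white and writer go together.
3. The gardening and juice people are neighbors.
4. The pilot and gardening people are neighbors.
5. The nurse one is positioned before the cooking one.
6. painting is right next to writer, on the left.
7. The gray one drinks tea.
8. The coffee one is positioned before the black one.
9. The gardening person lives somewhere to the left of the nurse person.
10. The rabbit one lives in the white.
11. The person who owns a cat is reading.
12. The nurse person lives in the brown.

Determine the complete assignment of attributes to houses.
Solution:

House | Pet | Job | Color | Drink | Hobby
-----------------------------------------
  1   | hamster | pilot | gray | tea | painting
  2   | rabbit | writer | white | coffee | gardening
  3   | cat | nurse | brown | juice | reading
  4   | dog | chef | black | soda | cooking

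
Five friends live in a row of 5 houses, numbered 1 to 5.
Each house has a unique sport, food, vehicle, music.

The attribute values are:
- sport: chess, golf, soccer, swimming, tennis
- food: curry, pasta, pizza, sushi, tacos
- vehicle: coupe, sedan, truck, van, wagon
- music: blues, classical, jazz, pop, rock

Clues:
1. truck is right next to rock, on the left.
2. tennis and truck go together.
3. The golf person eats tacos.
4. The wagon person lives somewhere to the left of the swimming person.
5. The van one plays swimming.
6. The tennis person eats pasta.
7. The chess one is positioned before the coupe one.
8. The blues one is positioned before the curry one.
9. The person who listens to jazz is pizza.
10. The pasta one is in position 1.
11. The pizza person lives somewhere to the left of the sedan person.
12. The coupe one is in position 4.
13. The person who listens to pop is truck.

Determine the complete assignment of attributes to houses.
Solution:

House | Sport | Food | Vehicle | Music
--------------------------------------
  1   | tennis | pasta | truck | pop
  2   | chess | sushi | wagon | rock
  3   | swimming | pizza | van | jazz
  4   | golf | tacos | coupe | blues
  5   | soccer | curry | sedan | classical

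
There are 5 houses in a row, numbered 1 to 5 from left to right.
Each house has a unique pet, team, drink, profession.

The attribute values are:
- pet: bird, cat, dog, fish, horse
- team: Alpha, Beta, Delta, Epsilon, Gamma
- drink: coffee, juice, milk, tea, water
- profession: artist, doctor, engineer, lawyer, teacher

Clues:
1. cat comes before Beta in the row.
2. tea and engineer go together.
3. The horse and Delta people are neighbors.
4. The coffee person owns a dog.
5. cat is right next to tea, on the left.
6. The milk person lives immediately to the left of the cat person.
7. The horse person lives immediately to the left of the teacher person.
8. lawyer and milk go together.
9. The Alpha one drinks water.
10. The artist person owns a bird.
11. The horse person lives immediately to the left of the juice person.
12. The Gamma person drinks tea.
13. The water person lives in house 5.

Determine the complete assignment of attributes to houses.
Solution:

House | Pet | Team | Drink | Profession
---------------------------------------
  1   | horse | Epsilon | milk | lawyer
  2   | cat | Delta | juice | teacher
  3   | fish | Gamma | tea | engineer
  4   | dog | Beta | coffee | doctor
  5   | bird | Alpha | water | artist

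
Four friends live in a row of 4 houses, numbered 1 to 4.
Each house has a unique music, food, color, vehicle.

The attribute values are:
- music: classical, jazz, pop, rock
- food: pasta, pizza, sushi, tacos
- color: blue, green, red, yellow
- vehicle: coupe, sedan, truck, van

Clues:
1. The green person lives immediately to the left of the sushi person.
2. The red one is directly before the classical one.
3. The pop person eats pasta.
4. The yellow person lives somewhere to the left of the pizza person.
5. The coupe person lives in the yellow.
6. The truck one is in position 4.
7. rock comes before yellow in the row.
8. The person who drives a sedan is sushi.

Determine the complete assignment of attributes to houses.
Solution:

House | Music | Food | Color | Vehicle
--------------------------------------
  1   | pop | pasta | green | van
  2   | rock | sushi | red | sedan
  3   | classical | tacos | yellow | coupe
  4   | jazz | pizza | blue | truck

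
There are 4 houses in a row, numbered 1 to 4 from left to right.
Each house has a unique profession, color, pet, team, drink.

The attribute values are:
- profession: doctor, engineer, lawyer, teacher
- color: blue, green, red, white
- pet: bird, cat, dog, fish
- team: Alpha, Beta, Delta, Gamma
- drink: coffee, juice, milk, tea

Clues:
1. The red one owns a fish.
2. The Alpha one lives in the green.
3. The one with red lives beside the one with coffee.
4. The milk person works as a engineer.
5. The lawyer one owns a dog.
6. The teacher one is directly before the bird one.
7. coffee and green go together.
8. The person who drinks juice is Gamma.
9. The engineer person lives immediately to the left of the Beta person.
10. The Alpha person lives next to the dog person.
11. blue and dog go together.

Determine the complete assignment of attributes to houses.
Solution:

House | Profession | Color | Pet | Team | Drink
-----------------------------------------------
  1   | engineer | white | cat | Delta | milk
  2   | teacher | red | fish | Beta | tea
  3   | doctor | green | bird | Alpha | coffee
  4   | lawyer | blue | dog | Gamma | juice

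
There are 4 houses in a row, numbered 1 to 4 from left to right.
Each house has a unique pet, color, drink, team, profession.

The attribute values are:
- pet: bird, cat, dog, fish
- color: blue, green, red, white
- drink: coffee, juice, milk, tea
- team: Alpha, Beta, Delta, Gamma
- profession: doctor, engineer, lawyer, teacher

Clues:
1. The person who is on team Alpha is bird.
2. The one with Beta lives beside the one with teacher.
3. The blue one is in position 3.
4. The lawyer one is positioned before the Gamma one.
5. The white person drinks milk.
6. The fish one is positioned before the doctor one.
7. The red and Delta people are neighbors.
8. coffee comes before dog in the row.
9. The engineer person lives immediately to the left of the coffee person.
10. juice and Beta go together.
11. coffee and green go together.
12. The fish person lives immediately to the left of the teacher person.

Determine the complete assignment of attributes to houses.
Solution:

House | Pet | Color | Drink | Team | Profession
-----------------------------------------------
  1   | fish | red | juice | Beta | engineer
  2   | cat | green | coffee | Delta | teacher
  3   | bird | blue | tea | Alpha | lawyer
  4   | dog | white | milk | Gamma | doctor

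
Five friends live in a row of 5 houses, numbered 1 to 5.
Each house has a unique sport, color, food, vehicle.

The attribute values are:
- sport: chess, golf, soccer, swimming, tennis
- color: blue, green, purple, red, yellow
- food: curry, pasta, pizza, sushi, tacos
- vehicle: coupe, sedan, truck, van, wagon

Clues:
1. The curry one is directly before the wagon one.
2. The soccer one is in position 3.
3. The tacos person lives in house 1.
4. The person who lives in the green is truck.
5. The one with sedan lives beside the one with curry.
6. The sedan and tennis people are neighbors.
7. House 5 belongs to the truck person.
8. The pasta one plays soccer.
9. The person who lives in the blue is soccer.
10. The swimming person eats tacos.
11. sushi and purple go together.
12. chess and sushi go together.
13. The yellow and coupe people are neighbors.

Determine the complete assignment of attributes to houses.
Solution:

House | Sport | Color | Food | Vehicle
--------------------------------------
  1   | swimming | yellow | tacos | sedan
  2   | tennis | red | curry | coupe
  3   | soccer | blue | pasta | wagon
  4   | chess | purple | sushi | van
  5   | golf | green | pizza | truck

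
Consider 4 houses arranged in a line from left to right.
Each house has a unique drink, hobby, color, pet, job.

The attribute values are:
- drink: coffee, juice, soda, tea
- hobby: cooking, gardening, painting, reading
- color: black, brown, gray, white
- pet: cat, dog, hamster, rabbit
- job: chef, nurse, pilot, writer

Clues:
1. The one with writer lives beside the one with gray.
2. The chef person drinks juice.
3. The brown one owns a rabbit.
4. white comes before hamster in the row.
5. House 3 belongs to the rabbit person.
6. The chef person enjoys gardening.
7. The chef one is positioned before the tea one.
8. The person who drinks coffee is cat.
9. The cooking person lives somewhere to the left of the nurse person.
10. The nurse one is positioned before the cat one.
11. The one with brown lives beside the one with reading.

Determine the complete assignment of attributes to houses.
Solution:

House | Drink | Hobby | Color | Pet | Job
-----------------------------------------
  1   | soda | cooking | white | dog | writer
  2   | juice | gardening | gray | hamster | chef
  3   | tea | painting | brown | rabbit | nurse
  4   | coffee | reading | black | cat | pilot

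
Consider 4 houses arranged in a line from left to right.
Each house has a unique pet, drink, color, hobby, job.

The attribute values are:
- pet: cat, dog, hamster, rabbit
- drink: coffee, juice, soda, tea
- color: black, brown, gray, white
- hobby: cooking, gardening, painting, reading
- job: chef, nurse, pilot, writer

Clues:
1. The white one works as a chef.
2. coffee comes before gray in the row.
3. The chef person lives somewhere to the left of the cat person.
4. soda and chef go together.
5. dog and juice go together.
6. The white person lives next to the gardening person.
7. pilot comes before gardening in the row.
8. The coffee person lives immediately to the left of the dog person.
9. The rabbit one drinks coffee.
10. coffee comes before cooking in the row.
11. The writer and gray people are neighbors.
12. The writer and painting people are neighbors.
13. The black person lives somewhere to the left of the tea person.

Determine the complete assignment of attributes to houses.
Solution:

House | Pet | Drink | Color | Hobby | Job
-----------------------------------------
  1   | rabbit | coffee | black | reading | writer
  2   | dog | juice | gray | painting | pilot
  3   | hamster | soda | white | cooking | chef
  4   | cat | tea | brown | gardening | nurse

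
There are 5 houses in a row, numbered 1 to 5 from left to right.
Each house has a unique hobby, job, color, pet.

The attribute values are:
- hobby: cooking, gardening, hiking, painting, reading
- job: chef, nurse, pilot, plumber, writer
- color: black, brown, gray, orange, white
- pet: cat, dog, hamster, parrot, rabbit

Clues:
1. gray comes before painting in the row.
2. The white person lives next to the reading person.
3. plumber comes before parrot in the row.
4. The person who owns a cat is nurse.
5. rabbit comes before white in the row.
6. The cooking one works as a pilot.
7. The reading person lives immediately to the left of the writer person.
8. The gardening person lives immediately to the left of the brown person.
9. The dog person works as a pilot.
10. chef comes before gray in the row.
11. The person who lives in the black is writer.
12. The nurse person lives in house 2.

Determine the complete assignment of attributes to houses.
Solution:

House | Hobby | Job | Color | Pet
---------------------------------
  1   | gardening | chef | orange | rabbit
  2   | hiking | nurse | brown | cat
  3   | cooking | pilot | white | dog
  4   | reading | plumber | gray | hamster
  5   | painting | writer | black | parrot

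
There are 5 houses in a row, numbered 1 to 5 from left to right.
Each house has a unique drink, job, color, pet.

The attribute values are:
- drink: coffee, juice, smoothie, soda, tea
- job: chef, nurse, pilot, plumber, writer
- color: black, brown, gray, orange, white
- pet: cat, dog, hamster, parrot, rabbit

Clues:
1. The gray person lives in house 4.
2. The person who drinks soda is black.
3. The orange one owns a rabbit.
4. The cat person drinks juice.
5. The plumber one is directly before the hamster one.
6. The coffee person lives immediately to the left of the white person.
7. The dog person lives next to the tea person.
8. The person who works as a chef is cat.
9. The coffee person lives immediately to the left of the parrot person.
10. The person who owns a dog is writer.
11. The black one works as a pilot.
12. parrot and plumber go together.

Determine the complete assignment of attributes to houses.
Solution:

House | Drink | Job | Color | Pet
---------------------------------
  1   | coffee | writer | brown | dog
  2   | tea | plumber | white | parrot
  3   | soda | pilot | black | hamster
  4   | juice | chef | gray | cat
  5   | smoothie | nurse | orange | rabbit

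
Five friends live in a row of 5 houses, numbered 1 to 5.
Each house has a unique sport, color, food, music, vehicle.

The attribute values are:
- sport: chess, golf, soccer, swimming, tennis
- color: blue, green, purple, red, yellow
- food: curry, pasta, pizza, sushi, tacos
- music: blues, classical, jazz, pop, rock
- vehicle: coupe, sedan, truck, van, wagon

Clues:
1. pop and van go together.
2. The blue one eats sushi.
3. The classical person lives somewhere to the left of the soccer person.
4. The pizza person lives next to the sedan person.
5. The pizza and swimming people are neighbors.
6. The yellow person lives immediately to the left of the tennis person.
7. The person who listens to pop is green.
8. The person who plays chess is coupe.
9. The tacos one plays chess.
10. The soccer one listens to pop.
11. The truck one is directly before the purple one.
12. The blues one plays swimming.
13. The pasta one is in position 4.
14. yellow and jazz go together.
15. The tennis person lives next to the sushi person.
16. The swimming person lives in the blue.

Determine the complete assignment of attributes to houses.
Solution:

House | Sport | Color | Food | Music | Vehicle
----------------------------------------------
  1   | golf | yellow | curry | jazz | truck
  2   | tennis | purple | pizza | classical | wagon
  3   | swimming | blue | sushi | blues | sedan
  4   | soccer | green | pasta | pop | van
  5   | chess | red | tacos | rock | coupe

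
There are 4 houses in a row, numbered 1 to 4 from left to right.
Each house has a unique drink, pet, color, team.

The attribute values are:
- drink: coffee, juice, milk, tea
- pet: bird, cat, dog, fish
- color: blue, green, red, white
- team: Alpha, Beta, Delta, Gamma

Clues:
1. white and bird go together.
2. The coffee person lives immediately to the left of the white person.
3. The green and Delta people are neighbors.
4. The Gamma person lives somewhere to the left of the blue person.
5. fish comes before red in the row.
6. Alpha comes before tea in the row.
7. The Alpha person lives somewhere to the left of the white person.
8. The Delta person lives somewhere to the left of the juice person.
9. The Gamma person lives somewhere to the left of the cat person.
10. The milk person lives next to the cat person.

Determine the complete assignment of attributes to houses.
Solution:

House | Drink | Pet | Color | Team
----------------------------------
  1   | coffee | fish | green | Alpha
  2   | tea | bird | white | Delta
  3   | milk | dog | red | Gamma
  4   | juice | cat | blue | Beta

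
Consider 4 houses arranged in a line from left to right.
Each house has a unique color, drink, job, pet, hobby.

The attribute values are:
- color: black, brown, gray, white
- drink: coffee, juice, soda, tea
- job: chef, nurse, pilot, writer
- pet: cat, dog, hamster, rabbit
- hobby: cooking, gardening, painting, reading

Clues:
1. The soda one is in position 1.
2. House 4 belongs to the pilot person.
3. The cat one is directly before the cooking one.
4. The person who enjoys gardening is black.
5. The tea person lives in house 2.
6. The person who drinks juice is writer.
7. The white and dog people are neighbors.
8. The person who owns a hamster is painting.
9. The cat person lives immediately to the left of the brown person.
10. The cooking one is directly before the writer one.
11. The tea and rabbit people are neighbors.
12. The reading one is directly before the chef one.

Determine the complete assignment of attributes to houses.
Solution:

House | Color | Drink | Job | Pet | Hobby
-----------------------------------------
  1   | white | soda | nurse | cat | reading
  2   | brown | tea | chef | dog | cooking
  3   | black | juice | writer | rabbit | gardening
  4   | gray | coffee | pilot | hamster | painting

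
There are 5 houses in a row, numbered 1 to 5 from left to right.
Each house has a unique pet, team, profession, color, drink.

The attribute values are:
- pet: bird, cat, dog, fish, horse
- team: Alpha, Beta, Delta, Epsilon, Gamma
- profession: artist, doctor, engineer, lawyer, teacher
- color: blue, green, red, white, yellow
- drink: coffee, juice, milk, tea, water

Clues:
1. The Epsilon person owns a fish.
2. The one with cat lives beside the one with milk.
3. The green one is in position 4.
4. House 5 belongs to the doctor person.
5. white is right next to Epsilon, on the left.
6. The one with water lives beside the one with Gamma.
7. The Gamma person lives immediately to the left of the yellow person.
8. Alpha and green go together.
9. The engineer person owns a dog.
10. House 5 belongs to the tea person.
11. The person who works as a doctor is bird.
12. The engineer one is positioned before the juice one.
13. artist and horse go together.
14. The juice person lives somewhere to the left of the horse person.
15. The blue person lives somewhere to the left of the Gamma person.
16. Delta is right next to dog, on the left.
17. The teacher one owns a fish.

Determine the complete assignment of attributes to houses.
Solution:

House | Pet | Team | Profession | Color | Drink
-----------------------------------------------
  1   | cat | Delta | lawyer | blue | water
  2   | dog | Gamma | engineer | white | milk
  3   | fish | Epsilon | teacher | yellow | juice
  4   | horse | Alpha | artist | green | coffee
  5   | bird | Beta | doctor | red | tea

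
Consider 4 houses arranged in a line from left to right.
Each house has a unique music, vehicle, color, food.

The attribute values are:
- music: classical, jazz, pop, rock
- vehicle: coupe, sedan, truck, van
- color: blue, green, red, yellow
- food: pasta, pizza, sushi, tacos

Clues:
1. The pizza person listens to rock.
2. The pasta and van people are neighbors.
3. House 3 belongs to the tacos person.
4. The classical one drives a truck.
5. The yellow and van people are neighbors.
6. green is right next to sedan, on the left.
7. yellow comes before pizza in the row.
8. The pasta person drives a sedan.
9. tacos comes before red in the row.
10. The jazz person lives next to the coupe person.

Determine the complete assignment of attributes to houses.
Solution:

House | Music | Vehicle | Color | Food
--------------------------------------
  1   | classical | truck | green | sushi
  2   | pop | sedan | yellow | pasta
  3   | jazz | van | blue | tacos
  4   | rock | coupe | red | pizza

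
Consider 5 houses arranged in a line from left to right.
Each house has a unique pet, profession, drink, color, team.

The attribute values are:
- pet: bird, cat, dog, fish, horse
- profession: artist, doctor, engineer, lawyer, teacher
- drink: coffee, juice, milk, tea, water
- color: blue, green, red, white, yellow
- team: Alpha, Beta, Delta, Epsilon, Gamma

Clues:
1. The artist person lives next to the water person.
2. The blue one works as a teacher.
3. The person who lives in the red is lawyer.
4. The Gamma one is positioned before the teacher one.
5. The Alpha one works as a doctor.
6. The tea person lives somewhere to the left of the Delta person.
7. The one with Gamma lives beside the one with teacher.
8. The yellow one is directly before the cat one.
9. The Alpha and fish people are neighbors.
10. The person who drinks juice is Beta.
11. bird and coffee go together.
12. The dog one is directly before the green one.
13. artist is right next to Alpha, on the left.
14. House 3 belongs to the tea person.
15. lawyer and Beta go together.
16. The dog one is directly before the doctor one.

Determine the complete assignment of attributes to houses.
Solution:

House | Pet | Profession | Drink | Color | Team
-----------------------------------------------
  1   | dog | artist | milk | yellow | Epsilon
  2   | cat | doctor | water | green | Alpha
  3   | fish | engineer | tea | white | Gamma
  4   | bird | teacher | coffee | blue | Delta
  5   | horse | lawyer | juice | red | Beta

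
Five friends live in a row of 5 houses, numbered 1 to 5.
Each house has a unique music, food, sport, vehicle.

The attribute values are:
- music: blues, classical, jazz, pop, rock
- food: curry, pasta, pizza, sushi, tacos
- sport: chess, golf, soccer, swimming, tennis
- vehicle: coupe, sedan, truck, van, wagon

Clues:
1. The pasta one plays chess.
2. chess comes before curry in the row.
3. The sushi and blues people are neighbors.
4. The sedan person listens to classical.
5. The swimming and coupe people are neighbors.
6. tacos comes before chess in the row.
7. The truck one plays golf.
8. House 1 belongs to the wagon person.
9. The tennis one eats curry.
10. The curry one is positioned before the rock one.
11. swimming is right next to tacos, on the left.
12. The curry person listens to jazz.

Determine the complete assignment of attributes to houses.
Solution:

House | Music | Food | Sport | Vehicle
--------------------------------------
  1   | pop | sushi | swimming | wagon
  2   | blues | tacos | soccer | coupe
  3   | classical | pasta | chess | sedan
  4   | jazz | curry | tennis | van
  5   | rock | pizza | golf | truck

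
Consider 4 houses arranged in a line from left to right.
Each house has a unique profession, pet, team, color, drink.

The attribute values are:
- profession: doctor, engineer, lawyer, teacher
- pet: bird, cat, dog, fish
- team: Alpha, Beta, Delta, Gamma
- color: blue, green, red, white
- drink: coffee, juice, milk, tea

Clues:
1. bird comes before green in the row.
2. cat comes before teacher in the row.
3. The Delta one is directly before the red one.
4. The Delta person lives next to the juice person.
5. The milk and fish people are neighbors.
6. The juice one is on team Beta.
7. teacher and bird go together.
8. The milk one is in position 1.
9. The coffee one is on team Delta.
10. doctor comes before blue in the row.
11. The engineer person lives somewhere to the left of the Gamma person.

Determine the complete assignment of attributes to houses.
Solution:

House | Profession | Pet | Team | Color | Drink
-----------------------------------------------
  1   | doctor | cat | Alpha | white | milk
  2   | engineer | fish | Delta | blue | coffee
  3   | teacher | bird | Beta | red | juice
  4   | lawyer | dog | Gamma | green | tea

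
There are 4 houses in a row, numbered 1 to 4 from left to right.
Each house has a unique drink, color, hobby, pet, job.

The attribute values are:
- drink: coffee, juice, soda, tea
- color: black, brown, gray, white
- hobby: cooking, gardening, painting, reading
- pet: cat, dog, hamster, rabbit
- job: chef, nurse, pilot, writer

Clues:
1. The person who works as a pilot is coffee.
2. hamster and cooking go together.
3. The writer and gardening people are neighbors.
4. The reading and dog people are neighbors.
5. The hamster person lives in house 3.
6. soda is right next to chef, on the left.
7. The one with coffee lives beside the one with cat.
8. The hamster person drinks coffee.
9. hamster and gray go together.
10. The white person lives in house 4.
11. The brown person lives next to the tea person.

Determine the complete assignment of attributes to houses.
Solution:

House | Drink | Color | Hobby | Pet | Job
-----------------------------------------
  1   | soda | brown | reading | rabbit | writer
  2   | tea | black | gardening | dog | chef
  3   | coffee | gray | cooking | hamster | pilot
  4   | juice | white | painting | cat | nurse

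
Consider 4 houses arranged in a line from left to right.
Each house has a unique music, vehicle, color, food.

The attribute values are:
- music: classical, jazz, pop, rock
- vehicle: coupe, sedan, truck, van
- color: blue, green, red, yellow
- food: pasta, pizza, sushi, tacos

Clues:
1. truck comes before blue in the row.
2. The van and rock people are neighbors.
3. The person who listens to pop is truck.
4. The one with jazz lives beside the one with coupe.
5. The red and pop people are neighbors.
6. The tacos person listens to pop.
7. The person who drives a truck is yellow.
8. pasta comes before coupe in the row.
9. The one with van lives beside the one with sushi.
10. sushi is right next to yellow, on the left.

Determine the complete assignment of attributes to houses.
Solution:

House | Music | Vehicle | Color | Food
--------------------------------------
  1   | jazz | van | green | pasta
  2   | rock | coupe | red | sushi
  3   | pop | truck | yellow | tacos
  4   | classical | sedan | blue | pizza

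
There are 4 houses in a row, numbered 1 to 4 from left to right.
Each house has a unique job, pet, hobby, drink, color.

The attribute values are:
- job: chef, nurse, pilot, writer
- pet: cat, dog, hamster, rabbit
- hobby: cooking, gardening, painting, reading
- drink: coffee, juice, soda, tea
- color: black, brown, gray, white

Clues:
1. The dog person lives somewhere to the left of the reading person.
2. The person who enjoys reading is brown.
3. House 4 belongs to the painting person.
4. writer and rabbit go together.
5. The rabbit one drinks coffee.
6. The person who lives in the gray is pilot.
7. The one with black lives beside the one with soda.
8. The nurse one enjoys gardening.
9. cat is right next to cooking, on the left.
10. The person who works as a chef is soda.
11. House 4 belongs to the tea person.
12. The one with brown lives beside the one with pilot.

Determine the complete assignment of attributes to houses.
Solution:

House | Job | Pet | Hobby | Drink | Color
-----------------------------------------
  1   | nurse | cat | gardening | juice | black
  2   | chef | dog | cooking | soda | white
  3   | writer | rabbit | reading | coffee | brown
  4   | pilot | hamster | painting | tea | gray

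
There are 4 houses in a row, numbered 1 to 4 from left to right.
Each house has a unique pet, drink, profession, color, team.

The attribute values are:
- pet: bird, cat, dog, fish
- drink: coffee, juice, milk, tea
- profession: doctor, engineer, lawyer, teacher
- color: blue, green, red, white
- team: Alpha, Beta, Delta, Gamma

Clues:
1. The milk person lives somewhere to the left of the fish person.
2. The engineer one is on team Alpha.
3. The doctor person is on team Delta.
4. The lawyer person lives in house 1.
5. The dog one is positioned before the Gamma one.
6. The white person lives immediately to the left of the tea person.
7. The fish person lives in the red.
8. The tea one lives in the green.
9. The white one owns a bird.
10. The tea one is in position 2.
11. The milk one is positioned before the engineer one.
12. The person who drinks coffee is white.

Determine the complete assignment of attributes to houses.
Solution:

House | Pet | Drink | Profession | Color | Team
-----------------------------------------------
  1   | bird | coffee | lawyer | white | Beta
  2   | dog | tea | doctor | green | Delta
  3   | cat | milk | teacher | blue | Gamma
  4   | fish | juice | engineer | red | Alpha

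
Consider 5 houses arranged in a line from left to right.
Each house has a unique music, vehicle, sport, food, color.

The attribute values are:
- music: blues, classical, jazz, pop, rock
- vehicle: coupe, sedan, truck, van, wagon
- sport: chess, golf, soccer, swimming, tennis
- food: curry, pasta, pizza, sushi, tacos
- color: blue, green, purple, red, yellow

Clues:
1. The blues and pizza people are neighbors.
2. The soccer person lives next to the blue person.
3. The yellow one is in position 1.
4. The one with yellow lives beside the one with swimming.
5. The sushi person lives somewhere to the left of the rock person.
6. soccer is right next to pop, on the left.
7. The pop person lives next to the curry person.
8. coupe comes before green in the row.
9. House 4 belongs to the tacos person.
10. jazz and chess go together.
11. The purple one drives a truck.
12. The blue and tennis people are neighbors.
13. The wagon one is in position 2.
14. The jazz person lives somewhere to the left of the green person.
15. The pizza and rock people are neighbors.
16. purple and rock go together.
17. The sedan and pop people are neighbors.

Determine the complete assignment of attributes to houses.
Solution:

House | Music | Vehicle | Sport | Food | Color
----------------------------------------------
  1   | blues | sedan | soccer | sushi | yellow
  2   | pop | wagon | swimming | pizza | blue
  3   | rock | truck | tennis | curry | purple
  4   | jazz | coupe | chess | tacos | red
  5   | classical | van | golf | pasta | green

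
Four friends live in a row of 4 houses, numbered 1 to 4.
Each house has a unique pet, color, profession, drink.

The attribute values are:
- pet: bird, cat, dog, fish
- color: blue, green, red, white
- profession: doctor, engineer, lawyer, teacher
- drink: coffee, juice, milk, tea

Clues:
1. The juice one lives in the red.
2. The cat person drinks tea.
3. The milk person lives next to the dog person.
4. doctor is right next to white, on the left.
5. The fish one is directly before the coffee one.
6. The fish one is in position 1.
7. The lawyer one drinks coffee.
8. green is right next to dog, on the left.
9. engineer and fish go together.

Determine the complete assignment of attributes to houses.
Solution:

House | Pet | Color | Profession | Drink
----------------------------------------
  1   | fish | green | engineer | milk
  2   | dog | blue | lawyer | coffee
  3   | bird | red | doctor | juice
  4   | cat | white | teacher | tea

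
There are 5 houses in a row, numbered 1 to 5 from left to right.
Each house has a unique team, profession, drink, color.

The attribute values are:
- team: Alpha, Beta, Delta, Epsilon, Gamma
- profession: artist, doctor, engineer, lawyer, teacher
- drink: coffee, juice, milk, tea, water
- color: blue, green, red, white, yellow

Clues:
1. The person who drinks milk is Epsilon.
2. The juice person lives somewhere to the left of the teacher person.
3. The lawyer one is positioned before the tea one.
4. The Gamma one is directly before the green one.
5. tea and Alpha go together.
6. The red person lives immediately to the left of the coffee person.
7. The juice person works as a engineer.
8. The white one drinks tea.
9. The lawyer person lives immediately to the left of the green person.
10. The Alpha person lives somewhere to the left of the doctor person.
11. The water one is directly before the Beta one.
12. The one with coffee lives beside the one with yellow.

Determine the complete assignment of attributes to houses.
Solution:

House | Team | Profession | Drink | Color
-----------------------------------------
  1   | Gamma | lawyer | water | red
  2   | Beta | artist | coffee | green
  3   | Delta | engineer | juice | yellow
  4   | Alpha | teacher | tea | white
  5   | Epsilon | doctor | milk | blue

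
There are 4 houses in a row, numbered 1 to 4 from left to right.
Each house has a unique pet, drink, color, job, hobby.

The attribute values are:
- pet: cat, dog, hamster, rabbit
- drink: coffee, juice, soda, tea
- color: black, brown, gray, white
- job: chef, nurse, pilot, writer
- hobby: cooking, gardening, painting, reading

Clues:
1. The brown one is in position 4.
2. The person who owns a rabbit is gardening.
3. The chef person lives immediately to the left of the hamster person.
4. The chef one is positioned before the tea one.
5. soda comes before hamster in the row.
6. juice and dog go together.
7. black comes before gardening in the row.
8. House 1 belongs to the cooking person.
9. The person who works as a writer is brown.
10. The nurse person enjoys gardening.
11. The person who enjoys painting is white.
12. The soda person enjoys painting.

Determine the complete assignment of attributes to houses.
Solution:

House | Pet | Drink | Color | Job | Hobby
-----------------------------------------
  1   | dog | juice | black | pilot | cooking
  2   | rabbit | coffee | gray | nurse | gardening
  3   | cat | soda | white | chef | painting
  4   | hamster | tea | brown | writer | reading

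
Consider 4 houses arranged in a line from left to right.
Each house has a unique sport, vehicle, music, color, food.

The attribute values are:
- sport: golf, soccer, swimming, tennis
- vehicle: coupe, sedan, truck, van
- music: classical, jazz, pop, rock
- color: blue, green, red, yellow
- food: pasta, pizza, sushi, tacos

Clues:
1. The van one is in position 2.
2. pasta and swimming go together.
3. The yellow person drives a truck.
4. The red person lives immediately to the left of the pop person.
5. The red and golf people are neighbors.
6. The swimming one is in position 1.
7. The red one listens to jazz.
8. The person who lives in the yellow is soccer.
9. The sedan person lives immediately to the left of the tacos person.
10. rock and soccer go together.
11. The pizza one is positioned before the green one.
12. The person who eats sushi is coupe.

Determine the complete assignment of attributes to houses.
Solution:

House | Sport | Vehicle | Music | Color | Food
----------------------------------------------
  1   | swimming | sedan | jazz | red | pasta
  2   | golf | van | pop | blue | tacos
  3   | soccer | truck | rock | yellow | pizza
  4   | tennis | coupe | classical | green | sushi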